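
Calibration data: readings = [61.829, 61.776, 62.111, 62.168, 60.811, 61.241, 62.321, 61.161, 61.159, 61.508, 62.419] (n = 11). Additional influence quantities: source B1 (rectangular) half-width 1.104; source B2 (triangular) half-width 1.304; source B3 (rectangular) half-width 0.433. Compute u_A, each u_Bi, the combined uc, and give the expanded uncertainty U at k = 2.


mean = (61.829 + 61.776 + 62.111 + 62.168 + 60.811 + 61.241 + 62.321 + 61.161 + 61.159 + 61.508 + 62.419) / 11 = 61.68218182
s = sqrt(sum((x - mean)^2)/(n-1)) = 0.54134459
u_A = s / sqrt(n) = 0.54134459 / sqrt(11) = 0.16322154
u_B1 = 1.104 / sqrt(3) = 0.6373947
u_B2 = 1.304 / sqrt(6) = 0.53235577
u_B3 = 0.433 / sqrt(3) = 0.24999267
uc = sqrt(0.16322154^2 + 0.6373947^2 + 0.53235577^2 + 0.24999267^2) = 0.88250341
U = k * uc = 2 * 0.88250341
U = 1.7650

1.7650


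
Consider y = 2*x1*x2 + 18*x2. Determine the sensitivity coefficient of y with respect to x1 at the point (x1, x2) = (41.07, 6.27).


y = 2*x1*x2 + 18*x2
dy/dx1 = 2*x2
Evaluate at x2 = 6.27: c1 = 2 * 6.27
c1 = 12.5400

12.5400


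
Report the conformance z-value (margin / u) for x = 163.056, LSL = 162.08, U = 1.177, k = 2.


u = U / k = 1.177 / 2 = 0.5885
margin = |LSL - x| = |162.08 - 163.056| = 0.976
z = margin / u = 0.976 / 0.5885
z = 1.6585

1.6585


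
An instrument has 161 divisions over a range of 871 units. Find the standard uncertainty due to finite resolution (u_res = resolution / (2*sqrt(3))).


resolution = range / divisions
resolution = 871 / 161 = 5.4099379
u_res = resolution / (2*sqrt(3))
u_res = 5.4099379 / 3.4641016
u_res = 1.5617

1.5617


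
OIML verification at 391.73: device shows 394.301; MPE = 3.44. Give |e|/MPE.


e = indication - reference = 394.301 - 391.73 = 2.5710
|e| = 2.5710
ratio = |e| / MPE = 2.5710 / 3.44
ratio = 0.7474

0.7474


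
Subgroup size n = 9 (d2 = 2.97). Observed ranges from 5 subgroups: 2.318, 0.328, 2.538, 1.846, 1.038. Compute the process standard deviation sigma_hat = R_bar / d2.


R_bar = (2.318 + 0.328 + 2.538 + 1.846 + 1.038) / 5
R_bar = 8.068 / 5 = 1.6136
sigma_hat = R_bar / d2 = 1.6136 / 2.97 = 0.5433

0.5433


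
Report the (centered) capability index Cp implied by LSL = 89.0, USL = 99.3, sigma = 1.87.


Cp = (USL - LSL) / (6 * sigma)
= (99.3 - 89.0) / (6 * 1.87)
= 10.3000 / 11.2200
= 0.9180

0.9180


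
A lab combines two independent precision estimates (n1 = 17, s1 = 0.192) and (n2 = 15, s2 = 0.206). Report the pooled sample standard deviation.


s_p = sqrt(((n1-1)*s1^2 + (n2-1)*s2^2) / (n1+n2-2))
numerator = (17-1)*0.192^2 + (15-1)*0.206^2 = 0.589824 + 0.594104 = 1.183928
denominator = 17 + 15 - 2 = 30
s_p^2 = 1.183928 / 30 = 0.039464267
s_p = sqrt(0.039464267) = 0.1987

0.1987


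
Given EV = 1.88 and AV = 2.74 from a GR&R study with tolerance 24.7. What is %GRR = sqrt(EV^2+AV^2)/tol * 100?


GRR = sqrt(EV^2 + AV^2) = sqrt(1.88^2 + 2.74^2) = 3.3229505
%GRR = GRR / tol * 100 = 3.3229505 / 24.7 * 100
%GRR = 13.4532

13.4532


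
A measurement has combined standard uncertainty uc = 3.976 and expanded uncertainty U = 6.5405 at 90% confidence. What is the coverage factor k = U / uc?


k = U / uc
k = 6.5405 / 3.976
k = 1.645

1.645


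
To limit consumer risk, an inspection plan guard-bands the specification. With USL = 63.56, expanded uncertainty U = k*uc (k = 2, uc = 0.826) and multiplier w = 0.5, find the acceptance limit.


U = k * uc = 2 * 0.826 = 1.652
guard band g = w * U = 0.5 * 1.652 = 0.826
AL = USL - g = 63.56 - 0.826
AL = 62.7340

62.7340


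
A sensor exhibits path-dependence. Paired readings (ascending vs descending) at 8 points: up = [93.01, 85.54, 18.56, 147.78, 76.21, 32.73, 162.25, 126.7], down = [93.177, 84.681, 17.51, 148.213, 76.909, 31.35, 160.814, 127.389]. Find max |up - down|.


|93.01 - 93.177| = 0.1670
|85.54 - 84.681| = 0.8590
|18.56 - 17.51| = 1.0500
|147.78 - 148.213| = 0.4330
|76.21 - 76.909| = 0.6990
|32.73 - 31.35| = 1.3800
|162.25 - 160.814| = 1.4360
|126.7 - 127.389| = 0.6890
hysteresis = max(diffs) = 1.4360

1.4360


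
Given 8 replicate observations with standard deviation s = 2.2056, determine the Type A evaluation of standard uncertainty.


u_A = s / sqrt(n)
u_A = 2.2056 / sqrt(8)
u_A = 2.2056 / 2.8284271
u_A = 0.7798

0.7798


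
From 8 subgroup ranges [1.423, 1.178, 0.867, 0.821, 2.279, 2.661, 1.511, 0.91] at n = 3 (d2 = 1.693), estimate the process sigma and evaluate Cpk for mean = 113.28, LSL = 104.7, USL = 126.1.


R_bar = (1.423 + 1.178 + 0.867 + 0.821 + 2.279 + 2.661 + 1.511 + 0.91) / 8 = 1.45625
sigma = R_bar / d2 = 1.45625 / 1.693 = 0.86015948
Cp = (USL - LSL)/(6*sigma) = (126.1 - 104.7)/(6*0.86015948) = 4.1465
Cpu = (126.1 - 113.28)/(3*0.86015948) = 4.9681
Cpl = (113.28 - 104.7)/(3*0.86015948) = 3.3250
Cpk = min(Cpu, Cpl) = 3.3250

3.3250


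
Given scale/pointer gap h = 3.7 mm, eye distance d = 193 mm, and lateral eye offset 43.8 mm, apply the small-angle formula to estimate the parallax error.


error = h * offset / d
= 3.7 * 43.8 / 193
= 0.8397

0.8397


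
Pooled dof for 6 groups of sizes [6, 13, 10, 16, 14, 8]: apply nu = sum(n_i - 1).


nu = sum_i (n_i - 1)
nu = ((6 - 1) + (13 - 1) + (10 - 1) + (16 - 1) + (14 - 1) + (8 - 1))
nu = 5 + 12 + 9 + 15 + 13 + 7
nu = 61

61


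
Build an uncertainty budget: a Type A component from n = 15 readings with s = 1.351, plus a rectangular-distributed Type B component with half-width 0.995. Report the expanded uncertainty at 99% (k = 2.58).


u_A = s / sqrt(n) = 1.351 / sqrt(15) = 0.3488267
u_B = half_width / sqrt(3) = 0.995 / sqrt(3) = 0.57446352
uc = sqrt(u_A^2 + u_B^2) = sqrt(0.3488267^2 + 0.57446352^2) = 0.67207768
U = k * uc = 2.58 * 0.67207768
U = 1.7340

1.7340


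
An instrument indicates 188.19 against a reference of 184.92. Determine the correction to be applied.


Correction = standard - reading
= 184.92 - 188.19
= -3.2700

-3.2700


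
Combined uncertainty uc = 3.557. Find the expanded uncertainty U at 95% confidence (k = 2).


U = k * uc
U = 2 * 3.557
U = 7.1140

7.1140


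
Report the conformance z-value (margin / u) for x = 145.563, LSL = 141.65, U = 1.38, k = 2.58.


u = U / k = 1.38 / 2.58 = 0.53488372
margin = |LSL - x| = |141.65 - 145.563| = 3.913
z = margin / u = 3.913 / 0.53488372
z = 7.3156

7.3156


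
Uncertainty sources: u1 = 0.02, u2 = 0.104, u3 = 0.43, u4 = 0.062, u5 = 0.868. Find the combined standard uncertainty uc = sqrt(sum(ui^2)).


uc = sqrt(0.02^2 + 0.104^2 + 0.43^2 + 0.062^2 + 0.868^2)
uc = sqrt(0.953384)
uc = 0.9764

0.9764


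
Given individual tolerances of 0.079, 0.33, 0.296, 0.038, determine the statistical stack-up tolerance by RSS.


RSS = sqrt(0.079^2 + 0.33^2 + 0.296^2 + 0.038^2)
= sqrt(0.204201)
= 0.4519

0.4519


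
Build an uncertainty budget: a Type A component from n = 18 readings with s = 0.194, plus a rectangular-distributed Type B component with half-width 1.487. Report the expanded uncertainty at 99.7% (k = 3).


u_A = s / sqrt(n) = 0.194 / sqrt(18) = 0.045726239
u_B = half_width / sqrt(3) = 1.487 / sqrt(3) = 0.85851985
uc = sqrt(u_A^2 + u_B^2) = sqrt(0.045726239^2 + 0.85851985^2) = 0.85973672
U = k * uc = 3 * 0.85973672
U = 2.5792

2.5792


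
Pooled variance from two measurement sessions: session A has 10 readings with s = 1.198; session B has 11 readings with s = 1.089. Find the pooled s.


s_p = sqrt(((n1-1)*s1^2 + (n2-1)*s2^2) / (n1+n2-2))
numerator = (10-1)*1.198^2 + (11-1)*1.089^2 = 12.916836 + 11.85921 = 24.776046
denominator = 10 + 11 - 2 = 19
s_p^2 = 24.776046 / 19 = 1.3040024
s_p = sqrt(1.3040024) = 1.1419

1.1419


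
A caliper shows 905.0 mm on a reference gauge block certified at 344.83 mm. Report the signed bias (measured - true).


Systematic error = measured - true
= 905.0 - 344.83
= 560.1700

560.1700


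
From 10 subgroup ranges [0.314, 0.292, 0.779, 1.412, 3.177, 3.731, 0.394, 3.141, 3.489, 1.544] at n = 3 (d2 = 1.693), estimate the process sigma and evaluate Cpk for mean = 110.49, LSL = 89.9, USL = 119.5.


R_bar = (0.314 + 0.292 + 0.779 + 1.412 + 3.177 + 3.731 + 0.394 + 3.141 + 3.489 + 1.544) / 10 = 1.8273
sigma = R_bar / d2 = 1.8273 / 1.693 = 1.0793266
Cp = (USL - LSL)/(6*sigma) = (119.5 - 89.9)/(6*1.0793266) = 4.5708
Cpu = (119.5 - 110.49)/(3*1.0793266) = 2.7826
Cpl = (110.49 - 89.9)/(3*1.0793266) = 6.3589
Cpk = min(Cpu, Cpl) = 2.7826

2.7826


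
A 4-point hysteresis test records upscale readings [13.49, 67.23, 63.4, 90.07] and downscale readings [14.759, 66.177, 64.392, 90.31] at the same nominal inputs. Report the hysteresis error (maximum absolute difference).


|13.49 - 14.759| = 1.2690
|67.23 - 66.177| = 1.0530
|63.4 - 64.392| = 0.9920
|90.07 - 90.31| = 0.2400
hysteresis = max(diffs) = 1.2690

1.2690


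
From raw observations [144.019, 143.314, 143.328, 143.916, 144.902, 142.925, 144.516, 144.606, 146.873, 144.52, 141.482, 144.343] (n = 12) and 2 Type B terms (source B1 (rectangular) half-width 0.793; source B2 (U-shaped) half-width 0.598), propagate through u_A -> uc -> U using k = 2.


mean = (144.019 + 143.314 + 143.328 + 143.916 + 144.902 + 142.925 + 144.516 + 144.606 + 146.873 + 144.52 + 141.482 + 144.343) / 12 = 144.062
s = sqrt(sum((x - mean)^2)/(n-1)) = 1.2957515
u_A = s / sqrt(n) = 1.2957515 / sqrt(12) = 0.37405124
u_B1 = 0.793 / sqrt(3) = 0.45783876
u_B2 = 0.598 / sqrt(2) = 0.42284986
uc = sqrt(0.37405124^2 + 0.45783876^2 + 0.42284986^2) = 0.72686496
U = k * uc = 2 * 0.72686496
U = 1.4537

1.4537


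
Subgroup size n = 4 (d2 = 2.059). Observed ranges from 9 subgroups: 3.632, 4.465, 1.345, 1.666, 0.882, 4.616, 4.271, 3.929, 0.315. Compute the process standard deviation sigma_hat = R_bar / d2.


R_bar = (3.632 + 4.465 + 1.345 + 1.666 + 0.882 + 4.616 + 4.271 + 3.929 + 0.315) / 9
R_bar = 25.121 / 9 = 2.7912222
sigma_hat = R_bar / d2 = 2.7912222 / 2.059 = 1.3556

1.3556


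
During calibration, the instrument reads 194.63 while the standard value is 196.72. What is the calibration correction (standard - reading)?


Correction = standard - reading
= 196.72 - 194.63
= 2.0900

2.0900


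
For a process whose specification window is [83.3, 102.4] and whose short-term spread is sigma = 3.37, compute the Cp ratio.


Cp = (USL - LSL) / (6 * sigma)
= (102.4 - 83.3) / (6 * 3.37)
= 19.1000 / 20.2200
= 0.9446

0.9446


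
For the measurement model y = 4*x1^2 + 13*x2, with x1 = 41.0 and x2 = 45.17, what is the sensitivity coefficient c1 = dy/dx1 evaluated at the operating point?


y = 4*x1^2 + 13*x2
dy/dx1 = 2*4*x1
Evaluate at x1 = 41.0: c1 = 8 * 41.0
c1 = 328.0000

328.0000


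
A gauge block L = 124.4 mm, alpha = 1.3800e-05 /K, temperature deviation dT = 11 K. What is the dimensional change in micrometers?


dL = L * alpha * dT
= 124.4 * 1.3800e-05 * 11
= 0.0188839 mm
dL_um = 0.0188839 * 1000 = 18.8839 um

18.8839


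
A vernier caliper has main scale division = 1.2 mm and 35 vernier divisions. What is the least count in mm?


LC = MSD / n_div
= 1.2 / 35
= 0.0343

0.0343


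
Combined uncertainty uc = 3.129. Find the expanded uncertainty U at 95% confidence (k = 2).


U = k * uc
U = 2 * 3.129
U = 6.2580

6.2580


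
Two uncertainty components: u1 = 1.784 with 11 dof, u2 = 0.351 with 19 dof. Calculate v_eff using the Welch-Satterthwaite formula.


uc = sqrt(u1^2 + u2^2) = sqrt(1.784^2 + 0.351^2) = 1.8182016
v_eff = uc^4 / (u1^4/v1 + u2^4/v2)
= 1.8182016^4 / (1.784^4/11 + 0.351^4/19)
= 10.928691 / 0.92164425
v_eff = 11.8578

11.8578


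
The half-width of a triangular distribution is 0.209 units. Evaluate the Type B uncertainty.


u_B = half_width / sqrt(6)
u_B = 0.209 / 2.4494897
u_B = 0.0853

0.0853


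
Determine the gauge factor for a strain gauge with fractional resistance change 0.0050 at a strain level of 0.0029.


GF = (dR/R) / epsilon
= 0.0050 / 0.0029
= 1.7241

1.7241


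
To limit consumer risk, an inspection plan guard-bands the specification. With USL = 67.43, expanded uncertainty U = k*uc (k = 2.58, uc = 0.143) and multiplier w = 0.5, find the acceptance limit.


U = k * uc = 2.58 * 0.143 = 0.36894
guard band g = w * U = 0.5 * 0.36894 = 0.18447
AL = USL - g = 67.43 - 0.18447
AL = 67.2455

67.2455


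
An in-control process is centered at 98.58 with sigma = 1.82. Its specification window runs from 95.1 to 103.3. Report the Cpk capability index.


Cpu = (USL - mean) / (3*sigma) = (103.3 - 98.58) / (3*1.82) = 0.8645
Cpl = (mean - LSL) / (3*sigma) = (98.58 - 95.1) / (3*1.82) = 0.6374
Cpk = min(Cpu, Cpl) = 0.6374

0.6374


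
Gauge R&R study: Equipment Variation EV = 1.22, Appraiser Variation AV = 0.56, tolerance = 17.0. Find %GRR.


GRR = sqrt(EV^2 + AV^2) = sqrt(1.22^2 + 0.56^2) = 1.3423859
%GRR = GRR / tol * 100 = 1.3423859 / 17.0 * 100
%GRR = 7.8964

7.8964


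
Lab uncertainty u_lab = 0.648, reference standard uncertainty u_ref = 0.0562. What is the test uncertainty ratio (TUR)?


TUR = u_lab / u_ref
= 0.648 / 0.0562
= 11.5302

11.5302


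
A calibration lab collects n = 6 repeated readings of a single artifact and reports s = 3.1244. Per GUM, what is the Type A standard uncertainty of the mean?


u_A = s / sqrt(n)
u_A = 3.1244 / sqrt(6)
u_A = 3.1244 / 2.4494897
u_A = 1.2755

1.2755


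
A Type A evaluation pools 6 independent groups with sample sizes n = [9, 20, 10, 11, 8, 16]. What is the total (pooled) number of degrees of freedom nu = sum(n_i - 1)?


nu = sum_i (n_i - 1)
nu = ((9 - 1) + (20 - 1) + (10 - 1) + (11 - 1) + (8 - 1) + (16 - 1))
nu = 8 + 19 + 9 + 10 + 7 + 15
nu = 68

68


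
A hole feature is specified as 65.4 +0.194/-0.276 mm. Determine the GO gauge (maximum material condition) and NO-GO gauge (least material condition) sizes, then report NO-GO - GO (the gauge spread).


GO = nominal - lower_tol (smallest hole = maximum material condition)
GO = 65.4 - 0.276 = 65.124
NO-GO = nominal + upper_tol (largest hole = least material condition)
NO-GO = 65.4 + 0.194 = 65.594
spread = NO-GO - GO = 65.594 - 65.124 = 0.4700

0.4700


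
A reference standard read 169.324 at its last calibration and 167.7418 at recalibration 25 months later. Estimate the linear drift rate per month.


rate = (v2 - v1) / months
= (167.7418 - 169.324) / 25
= -1.5822 / 25
= -0.0633

-0.0633


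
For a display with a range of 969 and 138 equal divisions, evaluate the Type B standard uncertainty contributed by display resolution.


resolution = range / divisions
resolution = 969 / 138 = 7.0217391
u_res = resolution / (2*sqrt(3))
u_res = 7.0217391 / 3.4641016
u_res = 2.0270

2.0270


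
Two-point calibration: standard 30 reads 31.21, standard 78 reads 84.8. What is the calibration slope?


slope = (y2 - y1) / (x2 - x1)
= (84.8 - 31.21) / (78 - 30)
= 53.5900 / 48
= 1.1165

1.1165


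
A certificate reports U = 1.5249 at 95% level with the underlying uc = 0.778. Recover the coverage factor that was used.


k = U / uc
k = 1.5249 / 0.778
k = 1.96

1.96


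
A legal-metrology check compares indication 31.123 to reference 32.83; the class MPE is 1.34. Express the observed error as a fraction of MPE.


e = indication - reference = 31.123 - 32.83 = -1.7070
|e| = 1.7070
ratio = |e| / MPE = 1.7070 / 1.34
ratio = 1.2739

1.2739


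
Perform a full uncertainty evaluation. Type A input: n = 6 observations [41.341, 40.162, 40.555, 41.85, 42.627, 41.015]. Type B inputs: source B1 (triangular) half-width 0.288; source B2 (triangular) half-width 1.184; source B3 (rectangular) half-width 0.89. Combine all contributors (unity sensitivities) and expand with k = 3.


mean = (41.341 + 40.162 + 40.555 + 41.85 + 42.627 + 41.015) / 6 = 41.25833333
s = sqrt(sum((x - mean)^2)/(n-1)) = 0.89285915
u_A = s / sqrt(n) = 0.89285915 / sqrt(6) = 0.36450822
u_B1 = 0.288 / sqrt(6) = 0.11757551
u_B2 = 1.184 / sqrt(6) = 0.48336598
u_B3 = 0.89 / sqrt(3) = 0.51384174
uc = sqrt(0.36450822^2 + 0.11757551^2 + 0.48336598^2 + 0.51384174^2) = 0.80272427
U = k * uc = 3 * 0.80272427
U = 2.4082

2.4082


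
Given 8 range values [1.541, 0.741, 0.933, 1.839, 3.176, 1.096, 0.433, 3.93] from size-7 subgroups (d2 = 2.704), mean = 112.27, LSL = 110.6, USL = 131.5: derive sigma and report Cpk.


R_bar = (1.541 + 0.741 + 0.933 + 1.839 + 3.176 + 1.096 + 0.433 + 3.93) / 8 = 1.711125
sigma = R_bar / d2 = 1.711125 / 2.704 = 0.6328125
Cp = (USL - LSL)/(6*sigma) = (131.5 - 110.6)/(6*0.6328125) = 5.5045
Cpu = (131.5 - 112.27)/(3*0.6328125) = 10.1294
Cpl = (112.27 - 110.6)/(3*0.6328125) = 0.8797
Cpk = min(Cpu, Cpl) = 0.8797

0.8797


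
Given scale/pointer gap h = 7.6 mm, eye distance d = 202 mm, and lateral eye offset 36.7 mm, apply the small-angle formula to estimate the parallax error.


error = h * offset / d
= 7.6 * 36.7 / 202
= 1.3808

1.3808


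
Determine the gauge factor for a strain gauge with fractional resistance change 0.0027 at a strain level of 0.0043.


GF = (dR/R) / epsilon
= 0.0027 / 0.0043
= 0.6279

0.6279


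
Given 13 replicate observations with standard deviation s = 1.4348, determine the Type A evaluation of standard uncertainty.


u_A = s / sqrt(n)
u_A = 1.4348 / sqrt(13)
u_A = 1.4348 / 3.6055513
u_A = 0.3979

0.3979


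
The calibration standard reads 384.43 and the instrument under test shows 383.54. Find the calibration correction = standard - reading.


Correction = standard - reading
= 384.43 - 383.54
= 0.8900

0.8900


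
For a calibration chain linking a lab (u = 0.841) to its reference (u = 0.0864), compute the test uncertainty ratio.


TUR = u_lab / u_ref
= 0.841 / 0.0864
= 9.7338

9.7338


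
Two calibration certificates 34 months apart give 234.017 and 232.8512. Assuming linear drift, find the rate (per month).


rate = (v2 - v1) / months
= (232.8512 - 234.017) / 34
= -1.1658 / 34
= -0.0343

-0.0343


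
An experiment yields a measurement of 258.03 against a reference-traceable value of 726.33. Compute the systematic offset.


Systematic error = measured - true
= 258.03 - 726.33
= -468.3000

-468.3000


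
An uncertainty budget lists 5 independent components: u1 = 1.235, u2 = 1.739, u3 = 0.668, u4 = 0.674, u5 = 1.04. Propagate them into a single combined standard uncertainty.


uc = sqrt(1.235^2 + 1.739^2 + 0.668^2 + 0.674^2 + 1.04^2)
uc = sqrt(6.531446)
uc = 2.5557

2.5557


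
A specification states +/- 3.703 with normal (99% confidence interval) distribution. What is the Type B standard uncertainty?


u_B = half_width / 2.576
u_B = 3.703 / 2.576
u_B = 1.4375

1.4375


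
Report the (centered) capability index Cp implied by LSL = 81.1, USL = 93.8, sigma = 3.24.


Cp = (USL - LSL) / (6 * sigma)
= (93.8 - 81.1) / (6 * 3.24)
= 12.7000 / 19.4400
= 0.6533

0.6533


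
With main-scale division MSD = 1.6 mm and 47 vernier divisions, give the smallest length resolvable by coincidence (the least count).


LC = MSD / n_div
= 1.6 / 47
= 0.0340

0.0340


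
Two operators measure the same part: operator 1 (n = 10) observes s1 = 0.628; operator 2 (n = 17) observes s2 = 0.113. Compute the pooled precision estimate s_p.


s_p = sqrt(((n1-1)*s1^2 + (n2-1)*s2^2) / (n1+n2-2))
numerator = (10-1)*0.628^2 + (17-1)*0.113^2 = 3.549456 + 0.204304 = 3.75376
denominator = 10 + 17 - 2 = 25
s_p^2 = 3.75376 / 25 = 0.1501504
s_p = sqrt(0.1501504) = 0.3875

0.3875


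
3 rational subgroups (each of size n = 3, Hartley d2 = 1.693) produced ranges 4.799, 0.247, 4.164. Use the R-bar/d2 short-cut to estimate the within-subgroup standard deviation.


R_bar = (4.799 + 0.247 + 4.164) / 3
R_bar = 9.21 / 3 = 3.07
sigma_hat = R_bar / d2 = 3.07 / 1.693 = 1.8133

1.8133


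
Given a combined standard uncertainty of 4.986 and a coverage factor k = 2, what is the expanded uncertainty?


U = k * uc
U = 2 * 4.986
U = 9.9720

9.9720


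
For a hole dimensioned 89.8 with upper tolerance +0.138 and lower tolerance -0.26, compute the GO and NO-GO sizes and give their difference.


GO = nominal - lower_tol (smallest hole = maximum material condition)
GO = 89.8 - 0.26 = 89.54
NO-GO = nominal + upper_tol (largest hole = least material condition)
NO-GO = 89.8 + 0.138 = 89.938
spread = NO-GO - GO = 89.938 - 89.54 = 0.3980

0.3980


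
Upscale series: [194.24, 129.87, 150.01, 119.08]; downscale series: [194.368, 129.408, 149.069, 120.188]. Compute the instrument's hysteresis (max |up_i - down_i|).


|194.24 - 194.368| = 0.1280
|129.87 - 129.408| = 0.4620
|150.01 - 149.069| = 0.9410
|119.08 - 120.188| = 1.1080
hysteresis = max(diffs) = 1.1080

1.1080


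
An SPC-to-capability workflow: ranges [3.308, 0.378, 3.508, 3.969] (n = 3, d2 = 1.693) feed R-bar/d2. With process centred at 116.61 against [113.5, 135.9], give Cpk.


R_bar = (3.308 + 0.378 + 3.508 + 3.969) / 4 = 2.79075
sigma = R_bar / d2 = 2.79075 / 1.693 = 1.6484052
Cp = (USL - LSL)/(6*sigma) = (135.9 - 113.5)/(6*1.6484052) = 2.2648
Cpu = (135.9 - 116.61)/(3*1.6484052) = 3.9007
Cpl = (116.61 - 113.5)/(3*1.6484052) = 0.6289
Cpk = min(Cpu, Cpl) = 0.6289

0.6289


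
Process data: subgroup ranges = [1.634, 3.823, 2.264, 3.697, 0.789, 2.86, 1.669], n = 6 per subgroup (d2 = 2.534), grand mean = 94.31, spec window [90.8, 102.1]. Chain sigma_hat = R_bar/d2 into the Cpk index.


R_bar = (1.634 + 3.823 + 2.264 + 3.697 + 0.789 + 2.86 + 1.669) / 7 = 2.3908571
sigma = R_bar / d2 = 2.3908571 / 2.534 = 0.94351109
Cp = (USL - LSL)/(6*sigma) = (102.1 - 90.8)/(6*0.94351109) = 1.9961
Cpu = (102.1 - 94.31)/(3*0.94351109) = 2.7521
Cpl = (94.31 - 90.8)/(3*0.94351109) = 1.2400
Cpk = min(Cpu, Cpl) = 1.2400

1.2400


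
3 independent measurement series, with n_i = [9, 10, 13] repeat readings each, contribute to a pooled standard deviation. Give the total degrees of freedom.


nu = sum_i (n_i - 1)
nu = ((9 - 1) + (10 - 1) + (13 - 1))
nu = 8 + 9 + 12
nu = 29

29


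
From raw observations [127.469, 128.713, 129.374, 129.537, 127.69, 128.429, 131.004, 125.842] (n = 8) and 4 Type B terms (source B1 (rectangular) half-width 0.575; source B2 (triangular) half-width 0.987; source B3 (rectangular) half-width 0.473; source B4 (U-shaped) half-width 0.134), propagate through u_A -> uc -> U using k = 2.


mean = (127.469 + 128.713 + 129.374 + 129.537 + 127.69 + 128.429 + 131.004 + 125.842) / 8 = 128.50725
s = sqrt(sum((x - mean)^2)/(n-1)) = 1.5557853
u_A = s / sqrt(n) = 1.5557853 / sqrt(8) = 0.55005317
u_B1 = 0.575 / sqrt(3) = 0.3319764
u_B2 = 0.987 / sqrt(6) = 0.40294106
u_B3 = 0.473 / sqrt(3) = 0.27308668
u_B4 = 0.134 / sqrt(2) = 0.094752309
uc = sqrt(0.55005317^2 + 0.3319764^2 + 0.40294106^2 + 0.27308668^2 + 0.094752309^2) = 0.81159266
U = k * uc = 2 * 0.81159266
U = 1.6232

1.6232


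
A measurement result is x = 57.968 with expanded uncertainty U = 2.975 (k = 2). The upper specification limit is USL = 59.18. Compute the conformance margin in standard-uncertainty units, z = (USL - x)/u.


u = U / k = 2.975 / 2 = 1.4875
margin = |USL - x| = |59.18 - 57.968| = 1.212
z = margin / u = 1.212 / 1.4875
z = 0.8148

0.8148


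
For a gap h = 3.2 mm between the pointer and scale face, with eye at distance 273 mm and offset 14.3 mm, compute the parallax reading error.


error = h * offset / d
= 3.2 * 14.3 / 273
= 0.1676

0.1676


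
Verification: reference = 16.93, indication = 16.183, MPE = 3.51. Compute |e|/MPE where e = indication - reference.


e = indication - reference = 16.183 - 16.93 = -0.7470
|e| = 0.7470
ratio = |e| / MPE = 0.7470 / 3.51
ratio = 0.2128

0.2128


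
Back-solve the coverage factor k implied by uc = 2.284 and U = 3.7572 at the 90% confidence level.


k = U / uc
k = 3.7572 / 2.284
k = 1.645

1.645


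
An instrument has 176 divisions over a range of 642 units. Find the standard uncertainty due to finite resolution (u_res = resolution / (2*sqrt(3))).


resolution = range / divisions
resolution = 642 / 176 = 3.6477273
u_res = resolution / (2*sqrt(3))
u_res = 3.6477273 / 3.4641016
u_res = 1.0530

1.0530


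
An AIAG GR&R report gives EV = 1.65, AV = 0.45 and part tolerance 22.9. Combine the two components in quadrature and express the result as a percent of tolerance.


GRR = sqrt(EV^2 + AV^2) = sqrt(1.65^2 + 0.45^2) = 1.7102631
%GRR = GRR / tol * 100 = 1.7102631 / 22.9 * 100
%GRR = 7.4684

7.4684


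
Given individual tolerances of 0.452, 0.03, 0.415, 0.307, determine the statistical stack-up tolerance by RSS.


RSS = sqrt(0.452^2 + 0.03^2 + 0.415^2 + 0.307^2)
= sqrt(0.471678)
= 0.6868

0.6868


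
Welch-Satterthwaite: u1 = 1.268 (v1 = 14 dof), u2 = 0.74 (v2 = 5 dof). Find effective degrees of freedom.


uc = sqrt(u1^2 + u2^2) = sqrt(1.268^2 + 0.74^2) = 1.4681362
v_eff = uc^4 / (u1^4/v1 + u2^4/v2)
= 1.4681362^4 / (1.268^4/14 + 0.74^4/5)
= 4.6458522 / 0.24462301
v_eff = 18.9919

18.9919


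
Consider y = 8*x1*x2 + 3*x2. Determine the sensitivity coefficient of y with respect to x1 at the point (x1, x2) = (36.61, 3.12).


y = 8*x1*x2 + 3*x2
dy/dx1 = 8*x2
Evaluate at x2 = 3.12: c1 = 8 * 3.12
c1 = 24.9600

24.9600


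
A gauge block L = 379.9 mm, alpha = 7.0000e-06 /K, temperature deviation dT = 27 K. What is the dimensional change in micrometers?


dL = L * alpha * dT
= 379.9 * 7.0000e-06 * 27
= 0.0718011 mm
dL_um = 0.0718011 * 1000 = 71.8011 um

71.8011


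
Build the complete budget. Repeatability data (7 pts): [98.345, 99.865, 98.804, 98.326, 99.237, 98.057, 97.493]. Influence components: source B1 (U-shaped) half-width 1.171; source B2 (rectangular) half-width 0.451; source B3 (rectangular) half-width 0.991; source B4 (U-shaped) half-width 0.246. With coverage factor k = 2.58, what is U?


mean = (98.345 + 99.865 + 98.804 + 98.326 + 99.237 + 98.057 + 97.493) / 7 = 98.58957143
s = sqrt(sum((x - mean)^2)/(n-1)) = 0.78605001
u_A = s / sqrt(n) = 0.78605001 / sqrt(7) = 0.29709898
u_B1 = 1.171 / sqrt(2) = 0.82802204
u_B2 = 0.451 / sqrt(3) = 0.26038497
u_B3 = 0.991 / sqrt(3) = 0.57215412
u_B4 = 0.246 / sqrt(2) = 0.17394827
uc = sqrt(0.29709898^2 + 0.82802204^2 + 0.26038497^2 + 0.57215412^2 + 0.17394827^2) = 1.0951287
U = k * uc = 2.58 * 1.0951287
U = 2.8254

2.8254


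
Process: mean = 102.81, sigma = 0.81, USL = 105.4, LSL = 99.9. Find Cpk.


Cpu = (USL - mean) / (3*sigma) = (105.4 - 102.81) / (3*0.81) = 1.0658
Cpl = (mean - LSL) / (3*sigma) = (102.81 - 99.9) / (3*0.81) = 1.1975
Cpk = min(Cpu, Cpl) = 1.0658

1.0658


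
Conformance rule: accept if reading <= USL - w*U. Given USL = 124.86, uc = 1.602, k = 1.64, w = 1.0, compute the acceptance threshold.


U = k * uc = 1.64 * 1.602 = 2.62728
guard band g = w * U = 1.0 * 2.62728 = 2.62728
AL = USL - g = 124.86 - 2.62728
AL = 122.2327

122.2327


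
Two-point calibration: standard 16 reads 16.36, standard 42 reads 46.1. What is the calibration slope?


slope = (y2 - y1) / (x2 - x1)
= (46.1 - 16.36) / (42 - 16)
= 29.7400 / 26
= 1.1438

1.1438


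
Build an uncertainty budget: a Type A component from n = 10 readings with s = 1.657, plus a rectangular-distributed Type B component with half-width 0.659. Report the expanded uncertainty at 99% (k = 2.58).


u_A = s / sqrt(n) = 1.657 / sqrt(10) = 0.52398941
u_B = half_width / sqrt(3) = 0.659 / sqrt(3) = 0.38047383
uc = sqrt(u_A^2 + u_B^2) = sqrt(0.52398941^2 + 0.38047383^2) = 0.64755327
U = k * uc = 2.58 * 0.64755327
U = 1.6707

1.6707


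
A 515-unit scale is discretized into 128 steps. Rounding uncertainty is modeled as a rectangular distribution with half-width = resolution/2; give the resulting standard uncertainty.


resolution = range / divisions
resolution = 515 / 128 = 4.0234375
u_res = resolution / (2*sqrt(3))
u_res = 4.0234375 / 3.4641016
u_res = 1.1615

1.1615


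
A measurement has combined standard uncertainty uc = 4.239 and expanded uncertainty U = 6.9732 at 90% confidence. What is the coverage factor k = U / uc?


k = U / uc
k = 6.9732 / 4.239
k = 1.645

1.645


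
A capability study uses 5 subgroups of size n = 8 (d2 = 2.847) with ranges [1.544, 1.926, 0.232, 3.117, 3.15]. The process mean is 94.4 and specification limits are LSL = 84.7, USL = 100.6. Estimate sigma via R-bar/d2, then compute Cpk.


R_bar = (1.544 + 1.926 + 0.232 + 3.117 + 3.15) / 5 = 1.9938
sigma = R_bar / d2 = 1.9938 / 2.847 = 0.70031612
Cp = (USL - LSL)/(6*sigma) = (100.6 - 84.7)/(6*0.70031612) = 3.7840
Cpu = (100.6 - 94.4)/(3*0.70031612) = 2.9510
Cpl = (94.4 - 84.7)/(3*0.70031612) = 4.6170
Cpk = min(Cpu, Cpl) = 2.9510

2.9510


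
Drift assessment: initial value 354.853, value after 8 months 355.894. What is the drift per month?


rate = (v2 - v1) / months
= (355.894 - 354.853) / 8
= 1.0410 / 8
= 0.1301

0.1301


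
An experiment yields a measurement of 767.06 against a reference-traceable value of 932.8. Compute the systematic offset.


Systematic error = measured - true
= 767.06 - 932.8
= -165.7400

-165.7400


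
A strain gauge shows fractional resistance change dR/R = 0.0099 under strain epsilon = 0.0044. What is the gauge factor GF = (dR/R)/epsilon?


GF = (dR/R) / epsilon
= 0.0099 / 0.0044
= 2.2500

2.2500


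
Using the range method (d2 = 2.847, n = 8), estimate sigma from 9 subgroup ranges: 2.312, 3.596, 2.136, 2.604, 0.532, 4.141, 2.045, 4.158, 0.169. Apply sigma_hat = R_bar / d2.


R_bar = (2.312 + 3.596 + 2.136 + 2.604 + 0.532 + 4.141 + 2.045 + 4.158 + 0.169) / 9
R_bar = 21.693 / 9 = 2.4103333
sigma_hat = R_bar / d2 = 2.4103333 / 2.847 = 0.8466

0.8466


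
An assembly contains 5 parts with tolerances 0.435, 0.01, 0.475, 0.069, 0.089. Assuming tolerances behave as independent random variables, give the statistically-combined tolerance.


RSS = sqrt(0.435^2 + 0.01^2 + 0.475^2 + 0.069^2 + 0.089^2)
= sqrt(0.427632)
= 0.6539

0.6539


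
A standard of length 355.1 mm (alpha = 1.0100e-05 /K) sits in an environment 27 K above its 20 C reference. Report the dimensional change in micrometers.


dL = L * alpha * dT
= 355.1 * 1.0100e-05 * 27
= 0.0968358 mm
dL_um = 0.0968358 * 1000 = 96.8358 um

96.8358


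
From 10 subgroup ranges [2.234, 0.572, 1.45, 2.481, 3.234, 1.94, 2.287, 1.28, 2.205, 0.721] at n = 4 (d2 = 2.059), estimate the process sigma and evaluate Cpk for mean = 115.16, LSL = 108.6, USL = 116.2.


R_bar = (2.234 + 0.572 + 1.45 + 2.481 + 3.234 + 1.94 + 2.287 + 1.28 + 2.205 + 0.721) / 10 = 1.8404
sigma = R_bar / d2 = 1.8404 / 2.059 = 0.89383196
Cp = (USL - LSL)/(6*sigma) = (116.2 - 108.6)/(6*0.89383196) = 1.4171
Cpu = (116.2 - 115.16)/(3*0.89383196) = 0.3878
Cpl = (115.16 - 108.6)/(3*0.89383196) = 2.4464
Cpk = min(Cpu, Cpl) = 0.3878

0.3878


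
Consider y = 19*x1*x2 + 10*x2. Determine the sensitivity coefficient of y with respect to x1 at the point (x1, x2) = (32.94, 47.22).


y = 19*x1*x2 + 10*x2
dy/dx1 = 19*x2
Evaluate at x2 = 47.22: c1 = 19 * 47.22
c1 = 897.1800

897.1800


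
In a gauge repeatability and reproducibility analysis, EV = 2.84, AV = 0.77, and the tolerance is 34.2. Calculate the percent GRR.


GRR = sqrt(EV^2 + AV^2) = sqrt(2.84^2 + 0.77^2) = 2.9425329
%GRR = GRR / tol * 100 = 2.9425329 / 34.2 * 100
%GRR = 8.6039

8.6039


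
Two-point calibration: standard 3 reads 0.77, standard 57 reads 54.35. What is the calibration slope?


slope = (y2 - y1) / (x2 - x1)
= (54.35 - 0.77) / (57 - 3)
= 53.5800 / 54
= 0.9922

0.9922


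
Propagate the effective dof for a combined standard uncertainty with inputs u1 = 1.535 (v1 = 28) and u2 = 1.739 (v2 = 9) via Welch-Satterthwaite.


uc = sqrt(u1^2 + u2^2) = sqrt(1.535^2 + 1.739^2) = 2.3195573
v_eff = uc^4 / (u1^4/v1 + u2^4/v2)
= 2.3195573^4 / (1.535^4/28 + 1.739^4/9)
= 28.948124 / 1.2144238
v_eff = 23.8369

23.8369


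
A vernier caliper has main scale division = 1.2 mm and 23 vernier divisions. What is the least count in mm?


LC = MSD / n_div
= 1.2 / 23
= 0.0522

0.0522


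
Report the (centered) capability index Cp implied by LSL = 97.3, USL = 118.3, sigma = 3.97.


Cp = (USL - LSL) / (6 * sigma)
= (118.3 - 97.3) / (6 * 3.97)
= 21.0000 / 23.8200
= 0.8816

0.8816


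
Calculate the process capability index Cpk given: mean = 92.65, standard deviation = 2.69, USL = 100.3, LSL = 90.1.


Cpu = (USL - mean) / (3*sigma) = (100.3 - 92.65) / (3*2.69) = 0.9480
Cpl = (mean - LSL) / (3*sigma) = (92.65 - 90.1) / (3*2.69) = 0.3160
Cpk = min(Cpu, Cpl) = 0.3160

0.3160


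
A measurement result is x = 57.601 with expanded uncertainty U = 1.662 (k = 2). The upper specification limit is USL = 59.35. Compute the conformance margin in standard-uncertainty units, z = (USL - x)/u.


u = U / k = 1.662 / 2 = 0.831
margin = |USL - x| = |59.35 - 57.601| = 1.749
z = margin / u = 1.749 / 0.831
z = 2.1047

2.1047


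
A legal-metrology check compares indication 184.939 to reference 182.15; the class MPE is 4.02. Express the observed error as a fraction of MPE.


e = indication - reference = 184.939 - 182.15 = 2.7890
|e| = 2.7890
ratio = |e| / MPE = 2.7890 / 4.02
ratio = 0.6938

0.6938


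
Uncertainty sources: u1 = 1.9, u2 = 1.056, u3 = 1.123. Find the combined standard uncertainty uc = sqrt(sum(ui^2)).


uc = sqrt(1.9^2 + 1.056^2 + 1.123^2)
uc = sqrt(5.986265)
uc = 2.4467

2.4467


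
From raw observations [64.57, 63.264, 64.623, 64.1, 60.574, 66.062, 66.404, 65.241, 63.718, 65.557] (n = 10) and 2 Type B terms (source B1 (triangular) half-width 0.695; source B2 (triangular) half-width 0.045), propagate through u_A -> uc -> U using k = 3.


mean = (64.57 + 63.264 + 64.623 + 64.1 + 60.574 + 66.062 + 66.404 + 65.241 + 63.718 + 65.557) / 10 = 64.4113
s = sqrt(sum((x - mean)^2)/(n-1)) = 1.6794655
u_A = s / sqrt(n) = 1.6794655 / sqrt(10) = 0.53109362
u_B1 = 0.695 / sqrt(6) = 0.28373256
u_B2 = 0.045 / sqrt(6) = 0.018371173
uc = sqrt(0.53109362^2 + 0.28373256^2 + 0.018371173^2) = 0.60241356
U = k * uc = 3 * 0.60241356
U = 1.8072

1.8072


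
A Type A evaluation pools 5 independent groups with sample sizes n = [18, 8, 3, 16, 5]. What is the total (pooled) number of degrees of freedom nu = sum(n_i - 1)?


nu = sum_i (n_i - 1)
nu = ((18 - 1) + (8 - 1) + (3 - 1) + (16 - 1) + (5 - 1))
nu = 17 + 7 + 2 + 15 + 4
nu = 45

45


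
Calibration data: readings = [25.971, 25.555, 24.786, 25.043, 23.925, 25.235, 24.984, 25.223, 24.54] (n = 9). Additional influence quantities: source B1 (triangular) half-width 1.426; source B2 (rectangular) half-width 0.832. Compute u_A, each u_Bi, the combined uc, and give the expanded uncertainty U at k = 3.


mean = (25.971 + 25.555 + 24.786 + 25.043 + 23.925 + 25.235 + 24.984 + 25.223 + 24.54) / 9 = 25.02911111
s = sqrt(sum((x - mean)^2)/(n-1)) = 0.58772005
u_A = s / sqrt(n) = 0.58772005 / sqrt(9) = 0.19590668
u_B1 = 1.426 / sqrt(6) = 0.58216206
u_B2 = 0.832 / sqrt(3) = 0.48035542
uc = sqrt(0.19590668^2 + 0.58216206^2 + 0.48035542^2) = 0.77976498
U = k * uc = 3 * 0.77976498
U = 2.3393

2.3393


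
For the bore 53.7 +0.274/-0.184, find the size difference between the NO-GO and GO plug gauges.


GO = nominal - lower_tol (smallest hole = maximum material condition)
GO = 53.7 - 0.184 = 53.516
NO-GO = nominal + upper_tol (largest hole = least material condition)
NO-GO = 53.7 + 0.274 = 53.974
spread = NO-GO - GO = 53.974 - 53.516 = 0.4580

0.4580


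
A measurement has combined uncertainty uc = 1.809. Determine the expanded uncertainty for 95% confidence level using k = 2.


U = k * uc
U = 2 * 1.809
U = 3.6180

3.6180


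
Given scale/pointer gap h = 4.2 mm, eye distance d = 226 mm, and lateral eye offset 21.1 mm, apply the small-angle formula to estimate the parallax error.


error = h * offset / d
= 4.2 * 21.1 / 226
= 0.3921

0.3921


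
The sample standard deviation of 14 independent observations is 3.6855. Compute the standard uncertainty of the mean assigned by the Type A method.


u_A = s / sqrt(n)
u_A = 3.6855 / sqrt(14)
u_A = 3.6855 / 3.7416574
u_A = 0.9850

0.9850


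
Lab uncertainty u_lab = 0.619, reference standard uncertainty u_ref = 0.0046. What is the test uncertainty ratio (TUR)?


TUR = u_lab / u_ref
= 0.619 / 0.0046
= 134.5652

134.5652


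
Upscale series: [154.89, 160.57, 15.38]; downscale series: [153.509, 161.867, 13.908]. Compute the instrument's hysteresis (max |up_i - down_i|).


|154.89 - 153.509| = 1.3810
|160.57 - 161.867| = 1.2970
|15.38 - 13.908| = 1.4720
hysteresis = max(diffs) = 1.4720

1.4720


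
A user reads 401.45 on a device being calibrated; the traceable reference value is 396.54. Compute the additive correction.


Correction = standard - reading
= 396.54 - 401.45
= -4.9100

-4.9100


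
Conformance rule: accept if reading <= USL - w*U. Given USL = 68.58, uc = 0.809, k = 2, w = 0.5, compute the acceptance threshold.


U = k * uc = 2 * 0.809 = 1.618
guard band g = w * U = 0.5 * 1.618 = 0.809
AL = USL - g = 68.58 - 0.809
AL = 67.7710

67.7710


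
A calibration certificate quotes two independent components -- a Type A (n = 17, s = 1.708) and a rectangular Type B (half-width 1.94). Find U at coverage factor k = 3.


u_A = s / sqrt(n) = 1.708 / sqrt(17) = 0.41425085
u_B = half_width / sqrt(3) = 1.94 / sqrt(3) = 1.1200595
uc = sqrt(u_A^2 + u_B^2) = sqrt(0.41425085^2 + 1.1200595^2) = 1.1942098
U = k * uc = 3 * 1.1942098
U = 3.5826

3.5826


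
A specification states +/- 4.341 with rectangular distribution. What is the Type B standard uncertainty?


u_B = half_width / sqrt(3)
u_B = 4.341 / 1.7320508
u_B = 2.5063

2.5063


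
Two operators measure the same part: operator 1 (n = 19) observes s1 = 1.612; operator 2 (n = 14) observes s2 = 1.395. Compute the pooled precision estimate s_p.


s_p = sqrt(((n1-1)*s1^2 + (n2-1)*s2^2) / (n1+n2-2))
numerator = (19-1)*1.612^2 + (14-1)*1.395^2 = 46.773792 + 25.298325 = 72.072117
denominator = 19 + 14 - 2 = 31
s_p^2 = 72.072117 / 31 = 2.324907
s_p = sqrt(2.324907) = 1.5248

1.5248


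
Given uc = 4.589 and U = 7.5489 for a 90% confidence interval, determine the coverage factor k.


k = U / uc
k = 7.5489 / 4.589
k = 1.645

1.645


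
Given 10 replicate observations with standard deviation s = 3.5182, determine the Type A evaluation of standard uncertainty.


u_A = s / sqrt(n)
u_A = 3.5182 / sqrt(10)
u_A = 3.5182 / 3.1622777
u_A = 1.1126

1.1126


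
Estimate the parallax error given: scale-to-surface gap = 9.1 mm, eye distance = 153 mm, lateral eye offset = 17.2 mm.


error = h * offset / d
= 9.1 * 17.2 / 153
= 1.0230

1.0230


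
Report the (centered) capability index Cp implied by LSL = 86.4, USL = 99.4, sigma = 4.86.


Cp = (USL - LSL) / (6 * sigma)
= (99.4 - 86.4) / (6 * 4.86)
= 13.0000 / 29.1600
= 0.4458

0.4458


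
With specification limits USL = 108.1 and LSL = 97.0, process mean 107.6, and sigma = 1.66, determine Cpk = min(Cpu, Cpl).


Cpu = (USL - mean) / (3*sigma) = (108.1 - 107.6) / (3*1.66) = 0.1004
Cpl = (mean - LSL) / (3*sigma) = (107.6 - 97.0) / (3*1.66) = 2.1285
Cpk = min(Cpu, Cpl) = 0.1004

0.1004


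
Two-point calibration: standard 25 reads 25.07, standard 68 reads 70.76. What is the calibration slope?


slope = (y2 - y1) / (x2 - x1)
= (70.76 - 25.07) / (68 - 25)
= 45.6900 / 43
= 1.0626

1.0626


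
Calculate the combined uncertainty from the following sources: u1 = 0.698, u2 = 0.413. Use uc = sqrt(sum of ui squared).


uc = sqrt(0.698^2 + 0.413^2)
uc = sqrt(0.657773)
uc = 0.8110

0.8110


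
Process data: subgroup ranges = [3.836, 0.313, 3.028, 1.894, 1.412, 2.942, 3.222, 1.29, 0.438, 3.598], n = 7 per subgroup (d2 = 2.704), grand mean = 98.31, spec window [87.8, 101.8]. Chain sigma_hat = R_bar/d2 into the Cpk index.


R_bar = (3.836 + 0.313 + 3.028 + 1.894 + 1.412 + 2.942 + 3.222 + 1.29 + 0.438 + 3.598) / 10 = 2.1973
sigma = R_bar / d2 = 2.1973 / 2.704 = 0.81261095
Cp = (USL - LSL)/(6*sigma) = (101.8 - 87.8)/(6*0.81261095) = 2.8714
Cpu = (101.8 - 98.31)/(3*0.81261095) = 1.4316
Cpl = (98.31 - 87.8)/(3*0.81261095) = 4.3112
Cpk = min(Cpu, Cpl) = 1.4316

1.4316


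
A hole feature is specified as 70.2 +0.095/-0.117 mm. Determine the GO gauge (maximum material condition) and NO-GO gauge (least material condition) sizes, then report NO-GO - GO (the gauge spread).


GO = nominal - lower_tol (smallest hole = maximum material condition)
GO = 70.2 - 0.117 = 70.083
NO-GO = nominal + upper_tol (largest hole = least material condition)
NO-GO = 70.2 + 0.095 = 70.295
spread = NO-GO - GO = 70.295 - 70.083 = 0.2120

0.2120
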